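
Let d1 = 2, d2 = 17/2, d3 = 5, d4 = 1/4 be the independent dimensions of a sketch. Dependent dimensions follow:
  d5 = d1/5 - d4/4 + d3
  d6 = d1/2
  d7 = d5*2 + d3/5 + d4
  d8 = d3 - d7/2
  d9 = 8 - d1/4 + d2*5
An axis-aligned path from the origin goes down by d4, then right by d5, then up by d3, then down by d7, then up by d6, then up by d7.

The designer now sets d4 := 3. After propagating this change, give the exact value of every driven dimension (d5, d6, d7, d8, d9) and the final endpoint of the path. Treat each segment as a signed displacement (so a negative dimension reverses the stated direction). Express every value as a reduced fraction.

Apply edit: d4 := 3
  d5 = d1/5 - d4/4 + d3 = 93/20
  d6 = d1/2 = 1
  d7 = d5*2 + d3/5 + d4 = 133/10
  d8 = d3 - d7/2 = -33/20
  d9 = 8 - d1/4 + d2*5 = 50
Walk from origin (0, 0):
  seg 1: down by d4 = 3 → (0, -3)
  seg 2: right by d5 = 93/20 → (93/20, -3)
  seg 3: up by d3 = 5 → (93/20, 2)
  seg 4: down by d7 = 133/10 → (93/20, -113/10)
  seg 5: up by d6 = 1 → (93/20, -103/10)
  seg 6: up by d7 = 133/10 → (93/20, 3)

d5 = 93/20
d6 = 1
d7 = 133/10
d8 = -33/20
d9 = 50
endpoint = (93/20, 3)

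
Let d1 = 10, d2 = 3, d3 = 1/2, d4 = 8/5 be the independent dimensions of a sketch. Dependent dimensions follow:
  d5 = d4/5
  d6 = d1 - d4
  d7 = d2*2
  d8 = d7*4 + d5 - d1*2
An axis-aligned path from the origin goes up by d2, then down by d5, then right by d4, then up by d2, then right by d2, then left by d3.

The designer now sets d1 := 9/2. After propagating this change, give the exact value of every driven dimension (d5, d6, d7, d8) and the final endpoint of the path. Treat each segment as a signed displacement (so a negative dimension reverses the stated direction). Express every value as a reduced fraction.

Apply edit: d1 := 9/2
  d5 = d4/5 = 8/25
  d6 = d1 - d4 = 29/10
  d7 = d2*2 = 6
  d8 = d7*4 + d5 - d1*2 = 383/25
Walk from origin (0, 0):
  seg 1: up by d2 = 3 → (0, 3)
  seg 2: down by d5 = 8/25 → (0, 67/25)
  seg 3: right by d4 = 8/5 → (8/5, 67/25)
  seg 4: up by d2 = 3 → (8/5, 142/25)
  seg 5: right by d2 = 3 → (23/5, 142/25)
  seg 6: left by d3 = 1/2 → (41/10, 142/25)

d5 = 8/25
d6 = 29/10
d7 = 6
d8 = 383/25
endpoint = (41/10, 142/25)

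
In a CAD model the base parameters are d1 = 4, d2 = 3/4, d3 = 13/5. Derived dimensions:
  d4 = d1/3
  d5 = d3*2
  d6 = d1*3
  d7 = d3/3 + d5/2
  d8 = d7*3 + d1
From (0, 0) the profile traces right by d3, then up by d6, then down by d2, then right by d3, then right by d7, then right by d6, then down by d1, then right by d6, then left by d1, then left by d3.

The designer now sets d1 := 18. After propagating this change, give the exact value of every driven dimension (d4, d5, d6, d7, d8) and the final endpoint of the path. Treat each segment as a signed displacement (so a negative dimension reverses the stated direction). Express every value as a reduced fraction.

d4 = 6
d5 = 26/5
d6 = 54
d7 = 52/15
d8 = 142/5
endpoint = (1441/15, 141/4)

Apply edit: d1 := 18
  d4 = d1/3 = 6
  d5 = d3*2 = 26/5
  d6 = d1*3 = 54
  d7 = d3/3 + d5/2 = 52/15
  d8 = d7*3 + d1 = 142/5
Walk from origin (0, 0):
  seg 1: right by d3 = 13/5 → (13/5, 0)
  seg 2: up by d6 = 54 → (13/5, 54)
  seg 3: down by d2 = 3/4 → (13/5, 213/4)
  seg 4: right by d3 = 13/5 → (26/5, 213/4)
  seg 5: right by d7 = 52/15 → (26/3, 213/4)
  seg 6: right by d6 = 54 → (188/3, 213/4)
  seg 7: down by d1 = 18 → (188/3, 141/4)
  seg 8: right by d6 = 54 → (350/3, 141/4)
  seg 9: left by d1 = 18 → (296/3, 141/4)
  seg 10: left by d3 = 13/5 → (1441/15, 141/4)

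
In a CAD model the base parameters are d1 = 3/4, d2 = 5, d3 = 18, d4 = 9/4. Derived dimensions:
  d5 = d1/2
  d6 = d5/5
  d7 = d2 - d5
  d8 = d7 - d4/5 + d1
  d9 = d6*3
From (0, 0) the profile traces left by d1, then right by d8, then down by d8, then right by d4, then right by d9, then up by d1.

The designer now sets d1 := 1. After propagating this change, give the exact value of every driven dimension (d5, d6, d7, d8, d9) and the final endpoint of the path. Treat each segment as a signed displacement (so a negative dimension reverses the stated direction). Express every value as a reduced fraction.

d5 = 1/2
d6 = 1/10
d7 = 9/2
d8 = 101/20
d9 = 3/10
endpoint = (33/5, -81/20)

Apply edit: d1 := 1
  d5 = d1/2 = 1/2
  d6 = d5/5 = 1/10
  d7 = d2 - d5 = 9/2
  d8 = d7 - d4/5 + d1 = 101/20
  d9 = d6*3 = 3/10
Walk from origin (0, 0):
  seg 1: left by d1 = 1 → (-1, 0)
  seg 2: right by d8 = 101/20 → (81/20, 0)
  seg 3: down by d8 = 101/20 → (81/20, -101/20)
  seg 4: right by d4 = 9/4 → (63/10, -101/20)
  seg 5: right by d9 = 3/10 → (33/5, -101/20)
  seg 6: up by d1 = 1 → (33/5, -81/20)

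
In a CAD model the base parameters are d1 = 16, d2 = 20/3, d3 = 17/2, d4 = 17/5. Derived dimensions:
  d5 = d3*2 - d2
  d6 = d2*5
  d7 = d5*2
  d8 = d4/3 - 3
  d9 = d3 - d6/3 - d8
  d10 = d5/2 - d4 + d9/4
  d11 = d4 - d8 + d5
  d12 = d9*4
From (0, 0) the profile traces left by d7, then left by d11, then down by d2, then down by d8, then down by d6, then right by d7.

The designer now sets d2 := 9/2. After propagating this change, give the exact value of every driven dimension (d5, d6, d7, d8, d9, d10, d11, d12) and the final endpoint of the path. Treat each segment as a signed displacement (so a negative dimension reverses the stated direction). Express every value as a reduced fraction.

Apply edit: d2 := 9/2
  d5 = d3*2 - d2 = 25/2
  d6 = d2*5 = 45/2
  d7 = d5*2 = 25
  d8 = d4/3 - 3 = -28/15
  d9 = d3 - d6/3 - d8 = 43/15
  d10 = d5/2 - d4 + d9/4 = 107/30
  d11 = d4 - d8 + d5 = 533/30
  d12 = d9*4 = 172/15
Walk from origin (0, 0):
  seg 1: left by d7 = 25 → (-25, 0)
  seg 2: left by d11 = 533/30 → (-1283/30, 0)
  seg 3: down by d2 = 9/2 → (-1283/30, -9/2)
  seg 4: down by d8 = -28/15 → (-1283/30, -79/30)
  seg 5: down by d6 = 45/2 → (-1283/30, -377/15)
  seg 6: right by d7 = 25 → (-533/30, -377/15)

d5 = 25/2
d6 = 45/2
d7 = 25
d8 = -28/15
d9 = 43/15
d10 = 107/30
d11 = 533/30
d12 = 172/15
endpoint = (-533/30, -377/15)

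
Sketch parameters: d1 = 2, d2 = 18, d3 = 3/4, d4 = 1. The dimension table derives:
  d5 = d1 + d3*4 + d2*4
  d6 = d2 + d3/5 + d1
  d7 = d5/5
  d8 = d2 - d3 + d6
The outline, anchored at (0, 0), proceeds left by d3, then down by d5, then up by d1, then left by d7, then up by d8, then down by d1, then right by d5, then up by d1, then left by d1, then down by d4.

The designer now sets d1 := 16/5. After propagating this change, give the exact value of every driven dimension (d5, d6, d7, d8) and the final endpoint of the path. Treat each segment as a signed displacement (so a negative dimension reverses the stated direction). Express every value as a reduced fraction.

d5 = 391/5
d6 = 427/20
d7 = 391/25
d8 = 193/5
endpoint = (5861/100, -187/5)

Apply edit: d1 := 16/5
  d5 = d1 + d3*4 + d2*4 = 391/5
  d6 = d2 + d3/5 + d1 = 427/20
  d7 = d5/5 = 391/25
  d8 = d2 - d3 + d6 = 193/5
Walk from origin (0, 0):
  seg 1: left by d3 = 3/4 → (-3/4, 0)
  seg 2: down by d5 = 391/5 → (-3/4, -391/5)
  seg 3: up by d1 = 16/5 → (-3/4, -75)
  seg 4: left by d7 = 391/25 → (-1639/100, -75)
  seg 5: up by d8 = 193/5 → (-1639/100, -182/5)
  seg 6: down by d1 = 16/5 → (-1639/100, -198/5)
  seg 7: right by d5 = 391/5 → (6181/100, -198/5)
  seg 8: up by d1 = 16/5 → (6181/100, -182/5)
  seg 9: left by d1 = 16/5 → (5861/100, -182/5)
  seg 10: down by d4 = 1 → (5861/100, -187/5)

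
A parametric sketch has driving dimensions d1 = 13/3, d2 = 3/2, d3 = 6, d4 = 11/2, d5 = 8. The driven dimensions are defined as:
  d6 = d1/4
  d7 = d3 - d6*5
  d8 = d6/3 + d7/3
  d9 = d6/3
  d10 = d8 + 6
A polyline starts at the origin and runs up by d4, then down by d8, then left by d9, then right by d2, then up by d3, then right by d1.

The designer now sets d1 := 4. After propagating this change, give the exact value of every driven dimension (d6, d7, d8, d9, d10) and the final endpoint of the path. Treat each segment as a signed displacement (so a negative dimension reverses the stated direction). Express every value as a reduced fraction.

Apply edit: d1 := 4
  d6 = d1/4 = 1
  d7 = d3 - d6*5 = 1
  d8 = d6/3 + d7/3 = 2/3
  d9 = d6/3 = 1/3
  d10 = d8 + 6 = 20/3
Walk from origin (0, 0):
  seg 1: up by d4 = 11/2 → (0, 11/2)
  seg 2: down by d8 = 2/3 → (0, 29/6)
  seg 3: left by d9 = 1/3 → (-1/3, 29/6)
  seg 4: right by d2 = 3/2 → (7/6, 29/6)
  seg 5: up by d3 = 6 → (7/6, 65/6)
  seg 6: right by d1 = 4 → (31/6, 65/6)

d6 = 1
d7 = 1
d8 = 2/3
d9 = 1/3
d10 = 20/3
endpoint = (31/6, 65/6)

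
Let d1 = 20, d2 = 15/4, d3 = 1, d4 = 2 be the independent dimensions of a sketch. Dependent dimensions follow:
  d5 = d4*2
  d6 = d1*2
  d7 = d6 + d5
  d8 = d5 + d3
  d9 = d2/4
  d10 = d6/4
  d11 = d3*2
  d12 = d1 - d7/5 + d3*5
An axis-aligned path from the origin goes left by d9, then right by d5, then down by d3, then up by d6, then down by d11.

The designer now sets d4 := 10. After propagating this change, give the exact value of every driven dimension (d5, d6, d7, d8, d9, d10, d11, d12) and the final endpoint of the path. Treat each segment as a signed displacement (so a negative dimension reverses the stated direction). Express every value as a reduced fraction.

Apply edit: d4 := 10
  d5 = d4*2 = 20
  d6 = d1*2 = 40
  d7 = d6 + d5 = 60
  d8 = d5 + d3 = 21
  d9 = d2/4 = 15/16
  d10 = d6/4 = 10
  d11 = d3*2 = 2
  d12 = d1 - d7/5 + d3*5 = 13
Walk from origin (0, 0):
  seg 1: left by d9 = 15/16 → (-15/16, 0)
  seg 2: right by d5 = 20 → (305/16, 0)
  seg 3: down by d3 = 1 → (305/16, -1)
  seg 4: up by d6 = 40 → (305/16, 39)
  seg 5: down by d11 = 2 → (305/16, 37)

d5 = 20
d6 = 40
d7 = 60
d8 = 21
d9 = 15/16
d10 = 10
d11 = 2
d12 = 13
endpoint = (305/16, 37)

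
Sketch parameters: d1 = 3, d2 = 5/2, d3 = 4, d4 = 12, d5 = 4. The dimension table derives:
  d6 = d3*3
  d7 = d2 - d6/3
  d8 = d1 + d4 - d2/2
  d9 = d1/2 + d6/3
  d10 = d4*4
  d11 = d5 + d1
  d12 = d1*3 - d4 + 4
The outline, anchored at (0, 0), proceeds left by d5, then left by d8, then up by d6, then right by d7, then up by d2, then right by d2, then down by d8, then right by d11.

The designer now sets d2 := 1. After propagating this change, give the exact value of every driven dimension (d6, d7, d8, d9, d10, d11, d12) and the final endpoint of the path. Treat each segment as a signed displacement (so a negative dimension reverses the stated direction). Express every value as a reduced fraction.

Apply edit: d2 := 1
  d6 = d3*3 = 12
  d7 = d2 - d6/3 = -3
  d8 = d1 + d4 - d2/2 = 29/2
  d9 = d1/2 + d6/3 = 11/2
  d10 = d4*4 = 48
  d11 = d5 + d1 = 7
  d12 = d1*3 - d4 + 4 = 1
Walk from origin (0, 0):
  seg 1: left by d5 = 4 → (-4, 0)
  seg 2: left by d8 = 29/2 → (-37/2, 0)
  seg 3: up by d6 = 12 → (-37/2, 12)
  seg 4: right by d7 = -3 → (-43/2, 12)
  seg 5: up by d2 = 1 → (-43/2, 13)
  seg 6: right by d2 = 1 → (-41/2, 13)
  seg 7: down by d8 = 29/2 → (-41/2, -3/2)
  seg 8: right by d11 = 7 → (-27/2, -3/2)

d6 = 12
d7 = -3
d8 = 29/2
d9 = 11/2
d10 = 48
d11 = 7
d12 = 1
endpoint = (-27/2, -3/2)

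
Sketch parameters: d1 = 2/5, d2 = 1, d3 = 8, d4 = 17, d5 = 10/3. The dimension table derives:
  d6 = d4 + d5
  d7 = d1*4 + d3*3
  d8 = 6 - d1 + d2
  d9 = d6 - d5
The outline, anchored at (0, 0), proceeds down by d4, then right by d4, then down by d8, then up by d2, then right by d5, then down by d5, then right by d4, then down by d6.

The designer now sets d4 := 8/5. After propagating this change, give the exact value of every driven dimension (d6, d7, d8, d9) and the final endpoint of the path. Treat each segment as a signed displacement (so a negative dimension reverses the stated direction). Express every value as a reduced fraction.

Apply edit: d4 := 8/5
  d6 = d4 + d5 = 74/15
  d7 = d1*4 + d3*3 = 128/5
  d8 = 6 - d1 + d2 = 33/5
  d9 = d6 - d5 = 8/5
Walk from origin (0, 0):
  seg 1: down by d4 = 8/5 → (0, -8/5)
  seg 2: right by d4 = 8/5 → (8/5, -8/5)
  seg 3: down by d8 = 33/5 → (8/5, -41/5)
  seg 4: up by d2 = 1 → (8/5, -36/5)
  seg 5: right by d5 = 10/3 → (74/15, -36/5)
  seg 6: down by d5 = 10/3 → (74/15, -158/15)
  seg 7: right by d4 = 8/5 → (98/15, -158/15)
  seg 8: down by d6 = 74/15 → (98/15, -232/15)

d6 = 74/15
d7 = 128/5
d8 = 33/5
d9 = 8/5
endpoint = (98/15, -232/15)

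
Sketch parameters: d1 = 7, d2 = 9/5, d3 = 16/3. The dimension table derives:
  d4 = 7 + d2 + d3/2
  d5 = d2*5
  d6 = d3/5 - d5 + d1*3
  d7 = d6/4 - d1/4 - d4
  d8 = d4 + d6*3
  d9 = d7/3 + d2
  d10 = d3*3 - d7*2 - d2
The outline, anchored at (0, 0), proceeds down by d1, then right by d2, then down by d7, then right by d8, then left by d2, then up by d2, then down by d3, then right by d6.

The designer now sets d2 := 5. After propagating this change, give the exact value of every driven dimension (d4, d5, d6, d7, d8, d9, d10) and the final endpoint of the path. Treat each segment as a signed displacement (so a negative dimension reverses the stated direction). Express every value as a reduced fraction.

Apply edit: d2 := 5
  d4 = 7 + d2 + d3/2 = 44/3
  d5 = d2*5 = 25
  d6 = d3/5 - d5 + d1*3 = -44/15
  d7 = d6/4 - d1/4 - d4 = -343/20
  d8 = d4 + d6*3 = 88/15
  d9 = d7/3 + d2 = -43/60
  d10 = d3*3 - d7*2 - d2 = 453/10
Walk from origin (0, 0):
  seg 1: down by d1 = 7 → (0, -7)
  seg 2: right by d2 = 5 → (5, -7)
  seg 3: down by d7 = -343/20 → (5, 203/20)
  seg 4: right by d8 = 88/15 → (163/15, 203/20)
  seg 5: left by d2 = 5 → (88/15, 203/20)
  seg 6: up by d2 = 5 → (88/15, 303/20)
  seg 7: down by d3 = 16/3 → (88/15, 589/60)
  seg 8: right by d6 = -44/15 → (44/15, 589/60)

d4 = 44/3
d5 = 25
d6 = -44/15
d7 = -343/20
d8 = 88/15
d9 = -43/60
d10 = 453/10
endpoint = (44/15, 589/60)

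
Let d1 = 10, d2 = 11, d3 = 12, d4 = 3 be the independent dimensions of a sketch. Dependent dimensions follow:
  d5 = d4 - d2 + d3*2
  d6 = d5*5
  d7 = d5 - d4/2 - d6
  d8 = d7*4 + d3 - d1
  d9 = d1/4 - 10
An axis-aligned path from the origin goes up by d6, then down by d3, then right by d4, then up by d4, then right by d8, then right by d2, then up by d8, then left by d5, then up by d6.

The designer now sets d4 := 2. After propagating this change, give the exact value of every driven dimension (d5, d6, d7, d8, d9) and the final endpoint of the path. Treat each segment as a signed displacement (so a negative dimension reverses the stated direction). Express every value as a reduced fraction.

d5 = 15
d6 = 75
d7 = -61
d8 = -242
d9 = -15/2
endpoint = (-244, -102)

Apply edit: d4 := 2
  d5 = d4 - d2 + d3*2 = 15
  d6 = d5*5 = 75
  d7 = d5 - d4/2 - d6 = -61
  d8 = d7*4 + d3 - d1 = -242
  d9 = d1/4 - 10 = -15/2
Walk from origin (0, 0):
  seg 1: up by d6 = 75 → (0, 75)
  seg 2: down by d3 = 12 → (0, 63)
  seg 3: right by d4 = 2 → (2, 63)
  seg 4: up by d4 = 2 → (2, 65)
  seg 5: right by d8 = -242 → (-240, 65)
  seg 6: right by d2 = 11 → (-229, 65)
  seg 7: up by d8 = -242 → (-229, -177)
  seg 8: left by d5 = 15 → (-244, -177)
  seg 9: up by d6 = 75 → (-244, -102)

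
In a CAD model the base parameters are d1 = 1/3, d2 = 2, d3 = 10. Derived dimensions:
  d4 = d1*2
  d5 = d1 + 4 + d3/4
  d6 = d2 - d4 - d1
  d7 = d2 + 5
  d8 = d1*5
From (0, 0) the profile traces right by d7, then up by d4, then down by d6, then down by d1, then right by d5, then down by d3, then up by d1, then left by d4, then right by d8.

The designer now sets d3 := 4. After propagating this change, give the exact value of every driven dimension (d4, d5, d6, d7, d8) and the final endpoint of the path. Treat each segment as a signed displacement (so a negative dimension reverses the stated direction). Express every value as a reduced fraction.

d4 = 2/3
d5 = 16/3
d6 = 1
d7 = 7
d8 = 5/3
endpoint = (40/3, -13/3)

Apply edit: d3 := 4
  d4 = d1*2 = 2/3
  d5 = d1 + 4 + d3/4 = 16/3
  d6 = d2 - d4 - d1 = 1
  d7 = d2 + 5 = 7
  d8 = d1*5 = 5/3
Walk from origin (0, 0):
  seg 1: right by d7 = 7 → (7, 0)
  seg 2: up by d4 = 2/3 → (7, 2/3)
  seg 3: down by d6 = 1 → (7, -1/3)
  seg 4: down by d1 = 1/3 → (7, -2/3)
  seg 5: right by d5 = 16/3 → (37/3, -2/3)
  seg 6: down by d3 = 4 → (37/3, -14/3)
  seg 7: up by d1 = 1/3 → (37/3, -13/3)
  seg 8: left by d4 = 2/3 → (35/3, -13/3)
  seg 9: right by d8 = 5/3 → (40/3, -13/3)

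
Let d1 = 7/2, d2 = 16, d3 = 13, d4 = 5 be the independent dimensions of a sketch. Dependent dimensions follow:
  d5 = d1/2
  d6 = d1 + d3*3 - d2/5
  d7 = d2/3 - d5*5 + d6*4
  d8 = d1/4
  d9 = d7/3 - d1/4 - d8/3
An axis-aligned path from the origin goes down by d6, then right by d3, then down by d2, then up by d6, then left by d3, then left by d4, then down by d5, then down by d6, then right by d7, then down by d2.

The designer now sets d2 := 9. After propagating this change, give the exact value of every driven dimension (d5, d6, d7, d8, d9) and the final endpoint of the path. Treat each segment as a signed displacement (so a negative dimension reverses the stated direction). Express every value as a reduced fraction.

d5 = 7/4
d6 = 407/10
d7 = 3141/20
d8 = 7/8
d9 = 3071/60
endpoint = (3041/20, -1209/20)

Apply edit: d2 := 9
  d5 = d1/2 = 7/4
  d6 = d1 + d3*3 - d2/5 = 407/10
  d7 = d2/3 - d5*5 + d6*4 = 3141/20
  d8 = d1/4 = 7/8
  d9 = d7/3 - d1/4 - d8/3 = 3071/60
Walk from origin (0, 0):
  seg 1: down by d6 = 407/10 → (0, -407/10)
  seg 2: right by d3 = 13 → (13, -407/10)
  seg 3: down by d2 = 9 → (13, -497/10)
  seg 4: up by d6 = 407/10 → (13, -9)
  seg 5: left by d3 = 13 → (0, -9)
  seg 6: left by d4 = 5 → (-5, -9)
  seg 7: down by d5 = 7/4 → (-5, -43/4)
  seg 8: down by d6 = 407/10 → (-5, -1029/20)
  seg 9: right by d7 = 3141/20 → (3041/20, -1029/20)
  seg 10: down by d2 = 9 → (3041/20, -1209/20)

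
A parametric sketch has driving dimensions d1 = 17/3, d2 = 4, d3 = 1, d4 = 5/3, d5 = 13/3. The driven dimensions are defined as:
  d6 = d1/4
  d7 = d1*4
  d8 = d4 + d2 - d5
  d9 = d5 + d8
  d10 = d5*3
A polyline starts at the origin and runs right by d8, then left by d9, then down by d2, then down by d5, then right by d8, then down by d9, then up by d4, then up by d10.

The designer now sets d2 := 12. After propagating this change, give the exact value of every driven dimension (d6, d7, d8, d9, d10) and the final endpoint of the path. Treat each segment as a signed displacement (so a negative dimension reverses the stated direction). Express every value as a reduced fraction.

Apply edit: d2 := 12
  d6 = d1/4 = 17/12
  d7 = d1*4 = 68/3
  d8 = d4 + d2 - d5 = 28/3
  d9 = d5 + d8 = 41/3
  d10 = d5*3 = 13
Walk from origin (0, 0):
  seg 1: right by d8 = 28/3 → (28/3, 0)
  seg 2: left by d9 = 41/3 → (-13/3, 0)
  seg 3: down by d2 = 12 → (-13/3, -12)
  seg 4: down by d5 = 13/3 → (-13/3, -49/3)
  seg 5: right by d8 = 28/3 → (5, -49/3)
  seg 6: down by d9 = 41/3 → (5, -30)
  seg 7: up by d4 = 5/3 → (5, -85/3)
  seg 8: up by d10 = 13 → (5, -46/3)

d6 = 17/12
d7 = 68/3
d8 = 28/3
d9 = 41/3
d10 = 13
endpoint = (5, -46/3)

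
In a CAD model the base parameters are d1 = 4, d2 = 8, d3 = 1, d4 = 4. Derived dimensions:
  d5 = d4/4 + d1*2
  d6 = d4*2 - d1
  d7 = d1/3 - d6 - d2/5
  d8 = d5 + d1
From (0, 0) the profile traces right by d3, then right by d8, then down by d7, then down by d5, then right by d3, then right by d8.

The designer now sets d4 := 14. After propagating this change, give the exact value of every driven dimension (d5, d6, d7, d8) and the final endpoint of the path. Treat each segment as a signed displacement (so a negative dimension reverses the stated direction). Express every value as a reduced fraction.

d5 = 23/2
d6 = 24
d7 = -364/15
d8 = 31/2
endpoint = (33, 383/30)

Apply edit: d4 := 14
  d5 = d4/4 + d1*2 = 23/2
  d6 = d4*2 - d1 = 24
  d7 = d1/3 - d6 - d2/5 = -364/15
  d8 = d5 + d1 = 31/2
Walk from origin (0, 0):
  seg 1: right by d3 = 1 → (1, 0)
  seg 2: right by d8 = 31/2 → (33/2, 0)
  seg 3: down by d7 = -364/15 → (33/2, 364/15)
  seg 4: down by d5 = 23/2 → (33/2, 383/30)
  seg 5: right by d3 = 1 → (35/2, 383/30)
  seg 6: right by d8 = 31/2 → (33, 383/30)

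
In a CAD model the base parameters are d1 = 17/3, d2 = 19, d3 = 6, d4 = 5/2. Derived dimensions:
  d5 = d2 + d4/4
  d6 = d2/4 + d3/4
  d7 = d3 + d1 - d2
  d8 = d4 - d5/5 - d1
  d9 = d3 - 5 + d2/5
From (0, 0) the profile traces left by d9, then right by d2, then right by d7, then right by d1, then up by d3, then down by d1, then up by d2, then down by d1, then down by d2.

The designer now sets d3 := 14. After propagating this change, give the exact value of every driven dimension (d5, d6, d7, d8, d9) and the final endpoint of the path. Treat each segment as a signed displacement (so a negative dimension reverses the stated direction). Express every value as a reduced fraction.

d5 = 157/8
d6 = 33/4
d7 = 2/3
d8 = -851/120
d9 = 64/5
endpoint = (188/15, 8/3)

Apply edit: d3 := 14
  d5 = d2 + d4/4 = 157/8
  d6 = d2/4 + d3/4 = 33/4
  d7 = d3 + d1 - d2 = 2/3
  d8 = d4 - d5/5 - d1 = -851/120
  d9 = d3 - 5 + d2/5 = 64/5
Walk from origin (0, 0):
  seg 1: left by d9 = 64/5 → (-64/5, 0)
  seg 2: right by d2 = 19 → (31/5, 0)
  seg 3: right by d7 = 2/3 → (103/15, 0)
  seg 4: right by d1 = 17/3 → (188/15, 0)
  seg 5: up by d3 = 14 → (188/15, 14)
  seg 6: down by d1 = 17/3 → (188/15, 25/3)
  seg 7: up by d2 = 19 → (188/15, 82/3)
  seg 8: down by d1 = 17/3 → (188/15, 65/3)
  seg 9: down by d2 = 19 → (188/15, 8/3)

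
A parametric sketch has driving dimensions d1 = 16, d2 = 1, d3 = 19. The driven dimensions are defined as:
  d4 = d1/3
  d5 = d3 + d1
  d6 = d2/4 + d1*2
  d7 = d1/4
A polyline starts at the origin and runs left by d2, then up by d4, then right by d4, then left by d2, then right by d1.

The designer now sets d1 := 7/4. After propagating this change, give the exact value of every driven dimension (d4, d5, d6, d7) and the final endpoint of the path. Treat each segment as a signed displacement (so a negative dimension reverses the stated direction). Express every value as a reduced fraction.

d4 = 7/12
d5 = 83/4
d6 = 15/4
d7 = 7/16
endpoint = (1/3, 7/12)

Apply edit: d1 := 7/4
  d4 = d1/3 = 7/12
  d5 = d3 + d1 = 83/4
  d6 = d2/4 + d1*2 = 15/4
  d7 = d1/4 = 7/16
Walk from origin (0, 0):
  seg 1: left by d2 = 1 → (-1, 0)
  seg 2: up by d4 = 7/12 → (-1, 7/12)
  seg 3: right by d4 = 7/12 → (-5/12, 7/12)
  seg 4: left by d2 = 1 → (-17/12, 7/12)
  seg 5: right by d1 = 7/4 → (1/3, 7/12)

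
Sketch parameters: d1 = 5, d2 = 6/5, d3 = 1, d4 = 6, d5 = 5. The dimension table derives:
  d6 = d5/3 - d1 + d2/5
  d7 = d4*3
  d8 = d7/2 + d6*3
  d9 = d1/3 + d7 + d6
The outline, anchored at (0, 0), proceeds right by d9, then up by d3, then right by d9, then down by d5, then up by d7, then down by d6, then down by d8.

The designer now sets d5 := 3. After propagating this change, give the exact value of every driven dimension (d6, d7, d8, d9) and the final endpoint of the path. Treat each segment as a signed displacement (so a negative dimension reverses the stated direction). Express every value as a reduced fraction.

Apply edit: d5 := 3
  d6 = d5/3 - d1 + d2/5 = -94/25
  d7 = d4*3 = 18
  d8 = d7/2 + d6*3 = -57/25
  d9 = d1/3 + d7 + d6 = 1193/75
Walk from origin (0, 0):
  seg 1: right by d9 = 1193/75 → (1193/75, 0)
  seg 2: up by d3 = 1 → (1193/75, 1)
  seg 3: right by d9 = 1193/75 → (2386/75, 1)
  seg 4: down by d5 = 3 → (2386/75, -2)
  seg 5: up by d7 = 18 → (2386/75, 16)
  seg 6: down by d6 = -94/25 → (2386/75, 494/25)
  seg 7: down by d8 = -57/25 → (2386/75, 551/25)

d6 = -94/25
d7 = 18
d8 = -57/25
d9 = 1193/75
endpoint = (2386/75, 551/25)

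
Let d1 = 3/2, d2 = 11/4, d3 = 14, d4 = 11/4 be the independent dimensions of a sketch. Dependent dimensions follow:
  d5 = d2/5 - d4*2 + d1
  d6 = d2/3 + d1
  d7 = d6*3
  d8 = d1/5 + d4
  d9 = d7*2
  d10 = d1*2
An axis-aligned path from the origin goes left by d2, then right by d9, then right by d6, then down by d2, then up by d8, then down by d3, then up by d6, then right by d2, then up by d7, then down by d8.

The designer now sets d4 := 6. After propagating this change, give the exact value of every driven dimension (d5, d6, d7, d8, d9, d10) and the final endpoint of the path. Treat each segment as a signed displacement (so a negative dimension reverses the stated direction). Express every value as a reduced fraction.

d5 = -199/20
d6 = 29/12
d7 = 29/4
d8 = 63/10
d9 = 29/2
d10 = 3
endpoint = (203/12, -85/12)

Apply edit: d4 := 6
  d5 = d2/5 - d4*2 + d1 = -199/20
  d6 = d2/3 + d1 = 29/12
  d7 = d6*3 = 29/4
  d8 = d1/5 + d4 = 63/10
  d9 = d7*2 = 29/2
  d10 = d1*2 = 3
Walk from origin (0, 0):
  seg 1: left by d2 = 11/4 → (-11/4, 0)
  seg 2: right by d9 = 29/2 → (47/4, 0)
  seg 3: right by d6 = 29/12 → (85/6, 0)
  seg 4: down by d2 = 11/4 → (85/6, -11/4)
  seg 5: up by d8 = 63/10 → (85/6, 71/20)
  seg 6: down by d3 = 14 → (85/6, -209/20)
  seg 7: up by d6 = 29/12 → (85/6, -241/30)
  seg 8: right by d2 = 11/4 → (203/12, -241/30)
  seg 9: up by d7 = 29/4 → (203/12, -47/60)
  seg 10: down by d8 = 63/10 → (203/12, -85/12)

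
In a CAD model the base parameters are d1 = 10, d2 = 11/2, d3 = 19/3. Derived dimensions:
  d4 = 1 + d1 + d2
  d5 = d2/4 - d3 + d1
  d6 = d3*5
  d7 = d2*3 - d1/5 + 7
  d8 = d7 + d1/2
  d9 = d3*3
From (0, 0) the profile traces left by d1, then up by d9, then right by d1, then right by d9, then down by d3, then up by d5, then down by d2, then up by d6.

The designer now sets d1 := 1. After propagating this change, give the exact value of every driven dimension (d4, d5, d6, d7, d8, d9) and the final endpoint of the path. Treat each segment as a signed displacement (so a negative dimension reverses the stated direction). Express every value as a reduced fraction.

d4 = 15/2
d5 = -95/24
d6 = 95/3
d7 = 233/10
d8 = 119/5
d9 = 19
endpoint = (19, 279/8)

Apply edit: d1 := 1
  d4 = 1 + d1 + d2 = 15/2
  d5 = d2/4 - d3 + d1 = -95/24
  d6 = d3*5 = 95/3
  d7 = d2*3 - d1/5 + 7 = 233/10
  d8 = d7 + d1/2 = 119/5
  d9 = d3*3 = 19
Walk from origin (0, 0):
  seg 1: left by d1 = 1 → (-1, 0)
  seg 2: up by d9 = 19 → (-1, 19)
  seg 3: right by d1 = 1 → (0, 19)
  seg 4: right by d9 = 19 → (19, 19)
  seg 5: down by d3 = 19/3 → (19, 38/3)
  seg 6: up by d5 = -95/24 → (19, 209/24)
  seg 7: down by d2 = 11/2 → (19, 77/24)
  seg 8: up by d6 = 95/3 → (19, 279/8)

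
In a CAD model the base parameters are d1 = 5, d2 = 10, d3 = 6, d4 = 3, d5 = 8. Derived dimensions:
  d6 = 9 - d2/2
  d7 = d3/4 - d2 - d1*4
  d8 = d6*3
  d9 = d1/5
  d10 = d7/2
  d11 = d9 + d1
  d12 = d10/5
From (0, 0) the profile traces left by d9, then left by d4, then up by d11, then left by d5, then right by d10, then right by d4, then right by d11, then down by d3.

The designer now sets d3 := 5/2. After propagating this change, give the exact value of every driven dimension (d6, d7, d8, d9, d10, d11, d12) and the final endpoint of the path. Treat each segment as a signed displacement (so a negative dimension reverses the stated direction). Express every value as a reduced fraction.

d6 = 4
d7 = -235/8
d8 = 12
d9 = 1
d10 = -235/16
d11 = 6
d12 = -47/16
endpoint = (-283/16, 7/2)

Apply edit: d3 := 5/2
  d6 = 9 - d2/2 = 4
  d7 = d3/4 - d2 - d1*4 = -235/8
  d8 = d6*3 = 12
  d9 = d1/5 = 1
  d10 = d7/2 = -235/16
  d11 = d9 + d1 = 6
  d12 = d10/5 = -47/16
Walk from origin (0, 0):
  seg 1: left by d9 = 1 → (-1, 0)
  seg 2: left by d4 = 3 → (-4, 0)
  seg 3: up by d11 = 6 → (-4, 6)
  seg 4: left by d5 = 8 → (-12, 6)
  seg 5: right by d10 = -235/16 → (-427/16, 6)
  seg 6: right by d4 = 3 → (-379/16, 6)
  seg 7: right by d11 = 6 → (-283/16, 6)
  seg 8: down by d3 = 5/2 → (-283/16, 7/2)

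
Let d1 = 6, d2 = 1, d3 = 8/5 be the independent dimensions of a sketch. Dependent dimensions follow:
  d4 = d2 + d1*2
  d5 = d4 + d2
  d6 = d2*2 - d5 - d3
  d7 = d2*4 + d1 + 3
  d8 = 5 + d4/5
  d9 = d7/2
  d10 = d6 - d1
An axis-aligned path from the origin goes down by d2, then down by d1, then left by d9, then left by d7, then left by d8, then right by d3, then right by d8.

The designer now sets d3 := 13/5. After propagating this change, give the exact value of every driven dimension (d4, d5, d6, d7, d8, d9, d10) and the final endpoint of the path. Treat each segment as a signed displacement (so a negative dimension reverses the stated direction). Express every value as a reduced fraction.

Apply edit: d3 := 13/5
  d4 = d2 + d1*2 = 13
  d5 = d4 + d2 = 14
  d6 = d2*2 - d5 - d3 = -73/5
  d7 = d2*4 + d1 + 3 = 13
  d8 = 5 + d4/5 = 38/5
  d9 = d7/2 = 13/2
  d10 = d6 - d1 = -103/5
Walk from origin (0, 0):
  seg 1: down by d2 = 1 → (0, -1)
  seg 2: down by d1 = 6 → (0, -7)
  seg 3: left by d9 = 13/2 → (-13/2, -7)
  seg 4: left by d7 = 13 → (-39/2, -7)
  seg 5: left by d8 = 38/5 → (-271/10, -7)
  seg 6: right by d3 = 13/5 → (-49/2, -7)
  seg 7: right by d8 = 38/5 → (-169/10, -7)

d4 = 13
d5 = 14
d6 = -73/5
d7 = 13
d8 = 38/5
d9 = 13/2
d10 = -103/5
endpoint = (-169/10, -7)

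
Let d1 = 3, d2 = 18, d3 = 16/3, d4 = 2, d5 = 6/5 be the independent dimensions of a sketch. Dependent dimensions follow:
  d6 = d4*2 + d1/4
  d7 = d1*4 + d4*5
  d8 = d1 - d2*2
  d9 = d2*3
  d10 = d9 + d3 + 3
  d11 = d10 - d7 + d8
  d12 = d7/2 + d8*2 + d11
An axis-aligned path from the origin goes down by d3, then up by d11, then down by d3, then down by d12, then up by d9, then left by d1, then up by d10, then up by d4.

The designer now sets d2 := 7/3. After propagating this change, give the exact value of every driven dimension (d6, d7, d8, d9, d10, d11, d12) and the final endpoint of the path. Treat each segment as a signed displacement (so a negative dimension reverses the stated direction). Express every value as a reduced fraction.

Apply edit: d2 := 7/3
  d6 = d4*2 + d1/4 = 19/4
  d7 = d1*4 + d4*5 = 22
  d8 = d1 - d2*2 = -5/3
  d9 = d2*3 = 7
  d10 = d9 + d3 + 3 = 46/3
  d11 = d10 - d7 + d8 = -25/3
  d12 = d7/2 + d8*2 + d11 = -2/3
Walk from origin (0, 0):
  seg 1: down by d3 = 16/3 → (0, -16/3)
  seg 2: up by d11 = -25/3 → (0, -41/3)
  seg 3: down by d3 = 16/3 → (0, -19)
  seg 4: down by d12 = -2/3 → (0, -55/3)
  seg 5: up by d9 = 7 → (0, -34/3)
  seg 6: left by d1 = 3 → (-3, -34/3)
  seg 7: up by d10 = 46/3 → (-3, 4)
  seg 8: up by d4 = 2 → (-3, 6)

d6 = 19/4
d7 = 22
d8 = -5/3
d9 = 7
d10 = 46/3
d11 = -25/3
d12 = -2/3
endpoint = (-3, 6)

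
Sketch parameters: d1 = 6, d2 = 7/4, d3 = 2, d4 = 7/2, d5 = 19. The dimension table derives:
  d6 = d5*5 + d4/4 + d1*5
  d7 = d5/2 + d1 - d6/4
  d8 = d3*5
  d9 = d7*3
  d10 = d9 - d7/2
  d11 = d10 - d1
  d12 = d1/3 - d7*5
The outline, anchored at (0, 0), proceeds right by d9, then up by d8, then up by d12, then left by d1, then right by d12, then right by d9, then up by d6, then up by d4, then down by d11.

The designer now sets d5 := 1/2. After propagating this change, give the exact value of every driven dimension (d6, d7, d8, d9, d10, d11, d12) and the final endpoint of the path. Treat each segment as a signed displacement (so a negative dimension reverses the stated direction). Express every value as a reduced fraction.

Apply edit: d5 := 1/2
  d6 = d5*5 + d4/4 + d1*5 = 267/8
  d7 = d5/2 + d1 - d6/4 = -67/32
  d8 = d3*5 = 10
  d9 = d7*3 = -201/32
  d10 = d9 - d7/2 = -335/64
  d11 = d10 - d1 = -719/64
  d12 = d1/3 - d7*5 = 399/32
Walk from origin (0, 0):
  seg 1: right by d9 = -201/32 → (-201/32, 0)
  seg 2: up by d8 = 10 → (-201/32, 10)
  seg 3: up by d12 = 399/32 → (-201/32, 719/32)
  seg 4: left by d1 = 6 → (-393/32, 719/32)
  seg 5: right by d12 = 399/32 → (3/16, 719/32)
  seg 6: right by d9 = -201/32 → (-195/32, 719/32)
  seg 7: up by d6 = 267/8 → (-195/32, 1787/32)
  seg 8: up by d4 = 7/2 → (-195/32, 1899/32)
  seg 9: down by d11 = -719/64 → (-195/32, 4517/64)

d6 = 267/8
d7 = -67/32
d8 = 10
d9 = -201/32
d10 = -335/64
d11 = -719/64
d12 = 399/32
endpoint = (-195/32, 4517/64)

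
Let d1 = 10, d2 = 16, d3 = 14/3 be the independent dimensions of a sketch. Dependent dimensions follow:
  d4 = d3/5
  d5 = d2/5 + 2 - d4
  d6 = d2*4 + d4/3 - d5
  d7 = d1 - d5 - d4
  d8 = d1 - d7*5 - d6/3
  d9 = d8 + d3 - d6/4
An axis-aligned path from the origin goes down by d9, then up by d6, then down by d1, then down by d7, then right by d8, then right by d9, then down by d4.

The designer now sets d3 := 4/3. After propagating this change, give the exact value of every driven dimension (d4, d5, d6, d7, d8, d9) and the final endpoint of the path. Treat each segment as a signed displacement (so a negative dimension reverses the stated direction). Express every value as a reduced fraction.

Apply edit: d3 := 4/3
  d4 = d3/5 = 4/15
  d5 = d2/5 + 2 - d4 = 74/15
  d6 = d2*4 + d4/3 - d5 = 2662/45
  d7 = d1 - d5 - d4 = 24/5
  d8 = d1 - d7*5 - d6/3 = -4552/135
  d9 = d8 + d3 - d6/4 = -12737/270
Walk from origin (0, 0):
  seg 1: down by d9 = -12737/270 → (0, 12737/270)
  seg 2: up by d6 = 2662/45 → (0, 28709/270)
  seg 3: down by d1 = 10 → (0, 26009/270)
  seg 4: down by d7 = 24/5 → (0, 24713/270)
  seg 5: right by d8 = -4552/135 → (-4552/135, 24713/270)
  seg 6: right by d9 = -12737/270 → (-21841/270, 24713/270)
  seg 7: down by d4 = 4/15 → (-21841/270, 24641/270)

d4 = 4/15
d5 = 74/15
d6 = 2662/45
d7 = 24/5
d8 = -4552/135
d9 = -12737/270
endpoint = (-21841/270, 24641/270)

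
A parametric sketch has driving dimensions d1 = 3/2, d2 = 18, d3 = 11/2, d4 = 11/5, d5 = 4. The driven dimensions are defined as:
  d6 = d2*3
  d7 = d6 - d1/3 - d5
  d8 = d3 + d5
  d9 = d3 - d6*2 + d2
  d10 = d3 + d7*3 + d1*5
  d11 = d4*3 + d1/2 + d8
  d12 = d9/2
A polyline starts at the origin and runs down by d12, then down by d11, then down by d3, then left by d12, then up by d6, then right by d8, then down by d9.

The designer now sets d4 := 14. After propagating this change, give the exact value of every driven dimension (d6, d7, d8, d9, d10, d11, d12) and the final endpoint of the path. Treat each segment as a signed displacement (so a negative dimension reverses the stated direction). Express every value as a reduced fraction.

d6 = 54
d7 = 99/2
d8 = 19/2
d9 = -169/2
d10 = 323/2
d11 = 209/4
d12 = -169/4
endpoint = (207/4, 123)

Apply edit: d4 := 14
  d6 = d2*3 = 54
  d7 = d6 - d1/3 - d5 = 99/2
  d8 = d3 + d5 = 19/2
  d9 = d3 - d6*2 + d2 = -169/2
  d10 = d3 + d7*3 + d1*5 = 323/2
  d11 = d4*3 + d1/2 + d8 = 209/4
  d12 = d9/2 = -169/4
Walk from origin (0, 0):
  seg 1: down by d12 = -169/4 → (0, 169/4)
  seg 2: down by d11 = 209/4 → (0, -10)
  seg 3: down by d3 = 11/2 → (0, -31/2)
  seg 4: left by d12 = -169/4 → (169/4, -31/2)
  seg 5: up by d6 = 54 → (169/4, 77/2)
  seg 6: right by d8 = 19/2 → (207/4, 77/2)
  seg 7: down by d9 = -169/2 → (207/4, 123)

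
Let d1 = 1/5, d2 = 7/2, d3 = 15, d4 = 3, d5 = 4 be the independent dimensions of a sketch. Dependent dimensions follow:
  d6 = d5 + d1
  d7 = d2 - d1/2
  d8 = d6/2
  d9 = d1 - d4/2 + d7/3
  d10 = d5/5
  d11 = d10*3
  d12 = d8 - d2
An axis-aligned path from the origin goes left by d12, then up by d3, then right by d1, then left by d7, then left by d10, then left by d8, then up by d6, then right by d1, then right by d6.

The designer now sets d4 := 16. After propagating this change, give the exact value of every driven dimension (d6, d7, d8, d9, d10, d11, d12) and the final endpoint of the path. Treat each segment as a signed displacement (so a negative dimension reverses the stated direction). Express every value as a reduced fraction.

d6 = 21/5
d7 = 17/5
d8 = 21/10
d9 = -20/3
d10 = 4/5
d11 = 12/5
d12 = -7/5
endpoint = (-3/10, 96/5)

Apply edit: d4 := 16
  d6 = d5 + d1 = 21/5
  d7 = d2 - d1/2 = 17/5
  d8 = d6/2 = 21/10
  d9 = d1 - d4/2 + d7/3 = -20/3
  d10 = d5/5 = 4/5
  d11 = d10*3 = 12/5
  d12 = d8 - d2 = -7/5
Walk from origin (0, 0):
  seg 1: left by d12 = -7/5 → (7/5, 0)
  seg 2: up by d3 = 15 → (7/5, 15)
  seg 3: right by d1 = 1/5 → (8/5, 15)
  seg 4: left by d7 = 17/5 → (-9/5, 15)
  seg 5: left by d10 = 4/5 → (-13/5, 15)
  seg 6: left by d8 = 21/10 → (-47/10, 15)
  seg 7: up by d6 = 21/5 → (-47/10, 96/5)
  seg 8: right by d1 = 1/5 → (-9/2, 96/5)
  seg 9: right by d6 = 21/5 → (-3/10, 96/5)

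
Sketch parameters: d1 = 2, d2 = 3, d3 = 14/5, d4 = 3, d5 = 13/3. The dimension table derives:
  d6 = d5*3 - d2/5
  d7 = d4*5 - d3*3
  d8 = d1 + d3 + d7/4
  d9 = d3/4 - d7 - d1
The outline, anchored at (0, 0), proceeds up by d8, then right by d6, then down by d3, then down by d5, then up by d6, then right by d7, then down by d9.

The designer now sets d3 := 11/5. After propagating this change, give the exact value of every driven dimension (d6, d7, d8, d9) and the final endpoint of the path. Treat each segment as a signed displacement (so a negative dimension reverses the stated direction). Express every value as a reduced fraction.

Apply edit: d3 := 11/5
  d6 = d5*3 - d2/5 = 62/5
  d7 = d4*5 - d3*3 = 42/5
  d8 = d1 + d3 + d7/4 = 63/10
  d9 = d3/4 - d7 - d1 = -197/20
Walk from origin (0, 0):
  seg 1: up by d8 = 63/10 → (0, 63/10)
  seg 2: right by d6 = 62/5 → (62/5, 63/10)
  seg 3: down by d3 = 11/5 → (62/5, 41/10)
  seg 4: down by d5 = 13/3 → (62/5, -7/30)
  seg 5: up by d6 = 62/5 → (62/5, 73/6)
  seg 6: right by d7 = 42/5 → (104/5, 73/6)
  seg 7: down by d9 = -197/20 → (104/5, 1321/60)

d6 = 62/5
d7 = 42/5
d8 = 63/10
d9 = -197/20
endpoint = (104/5, 1321/60)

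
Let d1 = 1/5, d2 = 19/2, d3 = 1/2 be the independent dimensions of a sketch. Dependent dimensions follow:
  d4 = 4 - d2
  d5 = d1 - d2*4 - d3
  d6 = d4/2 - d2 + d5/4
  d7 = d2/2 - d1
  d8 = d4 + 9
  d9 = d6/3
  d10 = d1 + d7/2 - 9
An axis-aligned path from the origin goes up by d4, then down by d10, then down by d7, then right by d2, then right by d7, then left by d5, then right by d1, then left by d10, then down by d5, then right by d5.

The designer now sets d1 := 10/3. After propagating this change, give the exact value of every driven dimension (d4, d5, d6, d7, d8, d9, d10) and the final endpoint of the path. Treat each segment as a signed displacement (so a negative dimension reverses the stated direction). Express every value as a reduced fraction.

Apply edit: d1 := 10/3
  d4 = 4 - d2 = -11/2
  d5 = d1 - d2*4 - d3 = -211/6
  d6 = d4/2 - d2 + d5/4 = -505/24
  d7 = d2/2 - d1 = 17/12
  d8 = d4 + 9 = 7/2
  d9 = d6/3 = -505/72
  d10 = d1 + d7/2 - 9 = -119/24
Walk from origin (0, 0):
  seg 1: up by d4 = -11/2 → (0, -11/2)
  seg 2: down by d10 = -119/24 → (0, -13/24)
  seg 3: down by d7 = 17/12 → (0, -47/24)
  seg 4: right by d2 = 19/2 → (19/2, -47/24)
  seg 5: right by d7 = 17/12 → (131/12, -47/24)
  seg 6: left by d5 = -211/6 → (553/12, -47/24)
  seg 7: right by d1 = 10/3 → (593/12, -47/24)
  seg 8: left by d10 = -119/24 → (435/8, -47/24)
  seg 9: down by d5 = -211/6 → (435/8, 797/24)
  seg 10: right by d5 = -211/6 → (461/24, 797/24)

d4 = -11/2
d5 = -211/6
d6 = -505/24
d7 = 17/12
d8 = 7/2
d9 = -505/72
d10 = -119/24
endpoint = (461/24, 797/24)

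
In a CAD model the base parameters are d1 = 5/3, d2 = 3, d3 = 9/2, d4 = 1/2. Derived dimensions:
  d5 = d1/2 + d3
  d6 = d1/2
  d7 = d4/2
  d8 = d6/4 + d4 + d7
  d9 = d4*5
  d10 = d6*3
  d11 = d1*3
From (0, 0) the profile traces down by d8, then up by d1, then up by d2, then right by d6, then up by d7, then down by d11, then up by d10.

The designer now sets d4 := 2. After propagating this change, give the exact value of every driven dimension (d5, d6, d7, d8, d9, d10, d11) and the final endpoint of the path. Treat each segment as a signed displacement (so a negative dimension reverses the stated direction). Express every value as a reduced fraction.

Apply edit: d4 := 2
  d5 = d1/2 + d3 = 16/3
  d6 = d1/2 = 5/6
  d7 = d4/2 = 1
  d8 = d6/4 + d4 + d7 = 77/24
  d9 = d4*5 = 10
  d10 = d6*3 = 5/2
  d11 = d1*3 = 5
Walk from origin (0, 0):
  seg 1: down by d8 = 77/24 → (0, -77/24)
  seg 2: up by d1 = 5/3 → (0, -37/24)
  seg 3: up by d2 = 3 → (0, 35/24)
  seg 4: right by d6 = 5/6 → (5/6, 35/24)
  seg 5: up by d7 = 1 → (5/6, 59/24)
  seg 6: down by d11 = 5 → (5/6, -61/24)
  seg 7: up by d10 = 5/2 → (5/6, -1/24)

d5 = 16/3
d6 = 5/6
d7 = 1
d8 = 77/24
d9 = 10
d10 = 5/2
d11 = 5
endpoint = (5/6, -1/24)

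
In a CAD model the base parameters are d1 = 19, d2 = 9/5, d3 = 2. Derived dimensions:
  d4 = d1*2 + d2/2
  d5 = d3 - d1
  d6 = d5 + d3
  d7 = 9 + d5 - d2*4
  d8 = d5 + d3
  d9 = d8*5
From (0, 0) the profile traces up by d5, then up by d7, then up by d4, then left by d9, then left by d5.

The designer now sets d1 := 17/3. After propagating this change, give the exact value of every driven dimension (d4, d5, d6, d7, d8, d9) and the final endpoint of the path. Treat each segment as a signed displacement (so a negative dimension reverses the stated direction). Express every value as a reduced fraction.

d4 = 367/30
d5 = -11/3
d6 = -5/3
d7 = -28/15
d8 = -5/3
d9 = -25/3
endpoint = (12, 67/10)

Apply edit: d1 := 17/3
  d4 = d1*2 + d2/2 = 367/30
  d5 = d3 - d1 = -11/3
  d6 = d5 + d3 = -5/3
  d7 = 9 + d5 - d2*4 = -28/15
  d8 = d5 + d3 = -5/3
  d9 = d8*5 = -25/3
Walk from origin (0, 0):
  seg 1: up by d5 = -11/3 → (0, -11/3)
  seg 2: up by d7 = -28/15 → (0, -83/15)
  seg 3: up by d4 = 367/30 → (0, 67/10)
  seg 4: left by d9 = -25/3 → (25/3, 67/10)
  seg 5: left by d5 = -11/3 → (12, 67/10)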